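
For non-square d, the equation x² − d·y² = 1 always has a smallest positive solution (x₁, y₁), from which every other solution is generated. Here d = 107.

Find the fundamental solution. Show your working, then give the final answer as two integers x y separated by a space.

[10; 2,1,9,1,2,20] for √107; ℓ=6 ⇒ convergent index 5
step 0: (10, 1)  from 10·(1,0) + (0,1)
step 1: (21, 2)  from 2·(10,1) + (1,0)
step 2: (31, 3)  from 1·(21,2) + (10,1)
…
step 4: (331, 32)  from 1·(300,29) + (31,3)
step 5: (962, 93)  from 2·(331,32) + (300,29)
→ (962, 93).  Check: 962²=925444, 107·93²=925443, difference 1.

962 93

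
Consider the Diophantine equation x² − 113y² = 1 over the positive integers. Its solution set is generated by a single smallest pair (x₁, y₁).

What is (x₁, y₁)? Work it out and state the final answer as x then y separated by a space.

d=113: √d = [10; 1,1,1,2,2,1,1,1,20] (ℓ=9, odd), read p_17/q_17
a_0=10:  p_0=10·1+0=10,  q_0=10·0+1=1
…
a_3=1:  p_3=1·21+11=32,  q_3=1·2+1=3
a_4=2:  p_4=2·32+21=85,  q_4=2·3+2=8
a_5=2:  p_5=2·85+32=202,  q_5=2·8+3=19
a_6=1:  p_6=1·202+85=287,  q_6=1·19+8=27
a_7=1:  p_7=1·287+202=489,  q_7=1·27+19=46
…
a_9=20:  p_9=20·776+489=16009,  q_9=20·73+46=1506
a_10=1:  p_10=1·16009+776=16785,  q_10=1·1506+73=1579
a_11=1:  p_11=1·16785+16009=32794,  q_11=1·1579+1506=3085
a_12=1:  p_12=1·32794+16785=49579,  q_12=1·3085+1579=4664
a_13=2:  p_13=2·49579+32794=131952,  q_13=2·4664+3085=12413
…
a_15=1:  p_15=1·313483+131952=445435,  q_15=1·29490+12413=41903
a_16=1:  p_16=1·445435+313483=758918,  q_16=1·41903+29490=71393
a_17=1:  p_17=1·758918+445435=1204353,  q_17=1·71393+41903=113296
fundamental: x₁=1204353, y₁=113296  (since 1450466148609 − 113·12835983616 = 1)

1204353 113296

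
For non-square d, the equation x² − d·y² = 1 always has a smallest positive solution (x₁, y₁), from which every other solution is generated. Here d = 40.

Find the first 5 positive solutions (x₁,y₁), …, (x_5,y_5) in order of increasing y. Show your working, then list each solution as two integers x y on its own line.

√40 → a₀=6, period (3,12); ℓ=2 even so k=1
a_0=6:  p_0=6·1+0=6,  q_0=6·0+1=1
a_1=3:  p_1=3·6+1=19,  q_1=3·1+0=3
(x₁, y₁) = (19, 3);  19² − 40·3² = 1 ✓
k=2:  x_2 = 19·19+40·3·3 = 721,  y_2 = 19·3+3·19 = 114
k=3:  x_3 = 19·721+40·3·114 = 27379,  y_3 = 19·114+3·721 = 4329
k=4:  x_4 = 19·27379+40·3·4329 = 1039681,  y_4 = 19·4329+3·27379 = 164388
k=5:  x_5 = 19·1039681+40·3·164388 = 39480499,  y_5 = 19·164388+3·1039681 = 6242415

19 3
721 114
27379 4329
1039681 164388
39480499 6242415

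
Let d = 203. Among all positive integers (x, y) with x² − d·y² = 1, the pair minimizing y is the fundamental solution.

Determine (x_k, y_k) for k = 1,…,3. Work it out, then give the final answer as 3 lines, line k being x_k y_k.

57 4
6497 456
740601 51980

√203 = [14; 4,28, …], period ℓ=2 (even) → k=1
k=0  a_k=14  p_k/q_k = 14/1
k=1  a_k=4  p_k/q_k = 57/4
(x₁, y₁) = (57, 4);  57² − 203·4² = 1 ✓
n=2: (57,4)∘(57,4) = (57·57+203·4·4, 57·4+4·57) = (6497,456)
n=3: (6497,456)∘(57,4) = (57·6497+203·4·456, 57·456+4·6497) = (740601,51980)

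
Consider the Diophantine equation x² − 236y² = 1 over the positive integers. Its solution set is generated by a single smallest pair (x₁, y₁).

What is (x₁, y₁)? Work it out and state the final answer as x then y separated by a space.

√236 = [15; 2,1,3,5,1,6,1,5,3,1,2,30, …], period ℓ=12 (even) → k=11
a_0=15:  p_0=15·1+0=15,  q_0=15·0+1=1
…
a_3=3:  p_3=3·46+31=169,  q_3=3·3+2=11
…
a_10=1:  p_10=1·154729+48806=203535,  q_10=1·10072+3177=13249
a_11=2:  p_11=2·203535+154729=561799,  q_11=2·13249+10072=36570
→ (561799, 36570).  Check: 561799²=315618116401, 236·36570²=315618116400, difference 1.

561799 36570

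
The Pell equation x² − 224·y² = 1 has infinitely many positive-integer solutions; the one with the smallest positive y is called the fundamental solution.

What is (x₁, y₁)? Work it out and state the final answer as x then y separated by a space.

15 1

√224 → a₀=14, period (1,28); ℓ=2 even so k=1
k=0  a_k=14  p_k/q_k = 14/1
k=1  a_k=1  p_k/q_k = 15/1
→ (15, 1).  Check: 15²=225, 224·1²=224, difference 1.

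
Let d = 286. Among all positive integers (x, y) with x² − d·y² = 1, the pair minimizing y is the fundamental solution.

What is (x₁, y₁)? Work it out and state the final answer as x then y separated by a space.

d=286: √d = [16; 1,10,3,3,2,3,3,10,1,32] (ℓ=10, even), read p_9/q_9
k=0  a_k=16  p_k/q_k = 16/1
…
k=2  a_k=10  p_k/q_k = 186/11
…
k=8  a_k=10  p_k/q_k = 512132/30283
k=9  a_k=1  p_k/q_k = 561835/33222
fundamental: x₁=561835, y₁=33222  (since 315658567225 − 286·1103701284 = 1)

561835 33222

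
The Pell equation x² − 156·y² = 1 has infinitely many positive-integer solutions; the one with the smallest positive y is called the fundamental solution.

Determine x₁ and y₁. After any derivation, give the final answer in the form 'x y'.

25 2

√156 = [12; 2,24, …], period ℓ=2 (even) → k=1
step 0: (12, 1)  from 12·(1,0) + (0,1)
step 1: (25, 2)  from 2·(12,1) + (1,0)
fundamental: x₁=25, y₁=2  (since 625 − 156·4 = 1)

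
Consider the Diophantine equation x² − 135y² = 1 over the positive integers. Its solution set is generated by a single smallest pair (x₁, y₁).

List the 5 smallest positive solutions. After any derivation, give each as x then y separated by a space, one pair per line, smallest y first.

√135 → a₀=11, period (1,1,1,1,1,1,1,22); ℓ=8 even so k=7
step 0: (11, 1)  from 11·(1,0) + (0,1)
…
step 4: (58, 5)  from 1·(35,3) + (23,2)
step 5: (93, 8)  from 1·(58,5) + (35,3)
step 6: (151, 13)  from 1·(93,8) + (58,5)
step 7: (244, 21)  from 1·(151,13) + (93,8)
fundamental: x₁=244, y₁=21  (since 59536 − 135·441 = 1)
(244+21√135)^2 = 119071 + 10248√135
(244+21√135)^3 = 58106404 + 5001003√135
(244+21√135)^4 = 28355806081 + 2440479216√135
(244+21√135)^5 = 13837575261124 + 1190948856405√135

244 21
119071 10248
58106404 5001003
28355806081 2440479216
13837575261124 1190948856405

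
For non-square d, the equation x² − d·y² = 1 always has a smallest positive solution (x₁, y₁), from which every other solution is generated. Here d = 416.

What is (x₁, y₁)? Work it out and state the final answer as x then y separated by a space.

5201 255

[20; 2,1,1,9,1,1,2,40] for √416; ℓ=8 ⇒ convergent index 7
step 0: (20, 1)  from 20·(1,0) + (0,1)
…
step 6: (2060, 101)  from 1·(1081,53) + (979,48)
step 7: (5201, 255)  from 2·(2060,101) + (1081,53)
fundamental: x₁=5201, y₁=255  (since 27050401 − 416·65025 = 1)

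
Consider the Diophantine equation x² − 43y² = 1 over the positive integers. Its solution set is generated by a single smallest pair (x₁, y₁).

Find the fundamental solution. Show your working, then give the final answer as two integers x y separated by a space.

3482 531

d=43: √d = [6; 1,1,3,1,5,1,3,1,1,12] (ℓ=10, even), read p_9/q_9
a_0=6:  p_0=6·1+0=6,  q_0=6·0+1=1
a_1=1:  p_1=1·6+1=7,  q_1=1·1+0=1
…
a_4=1:  p_4=1·46+13=59,  q_4=1·7+2=9
a_5=5:  p_5=5·59+46=341,  q_5=5·9+7=52
…
a_7=3:  p_7=3·400+341=1541,  q_7=3·61+52=235
a_8=1:  p_8=1·1541+400=1941,  q_8=1·235+61=296
a_9=1:  p_9=1·1941+1541=3482,  q_9=1·296+235=531
(x₁, y₁) = (3482, 531);  3482² − 43·531² = 1 ✓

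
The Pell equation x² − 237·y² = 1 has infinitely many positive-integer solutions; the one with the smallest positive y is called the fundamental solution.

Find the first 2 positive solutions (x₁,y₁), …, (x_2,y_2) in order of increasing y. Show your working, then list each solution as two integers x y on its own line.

√237 = [15; 2,1,1,7,10,7,1,1,2,30, …], period ℓ=10 (even) → k=9
step 0: (15, 1)  from 15·(1,0) + (0,1)
…
step 2: (46, 3)  from 1·(31,2) + (15,1)
…
step 7: (48001, 3118)  from 1·(42074,2733) + (5927,385)
step 8: (90075, 5851)  from 1·(48001,3118) + (42074,2733)
step 9: (228151, 14820)  from 2·(90075,5851) + (48001,3118)
fundamental: x₁=228151, y₁=14820  (since 52052878801 − 237·219632400 = 1)
(228151+14820√237)^2 = 104105757601 + 6762395640√237

228151 14820
104105757601 6762395640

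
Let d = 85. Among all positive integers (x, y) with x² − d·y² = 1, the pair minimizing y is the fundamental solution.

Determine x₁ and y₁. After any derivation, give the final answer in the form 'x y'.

d=85: √d = [9; 4,1,1,4,18] (ℓ=5, odd), read p_9/q_9
step 0: (9, 1)  from 9·(1,0) + (0,1)
…
step 5: (6887, 747)  from 18·(378,41) + (83,9)
…
step 8: (62739, 6805)  from 1·(34813,3776) + (27926,3029)
step 9: (285769, 30996)  from 4·(62739,6805) + (34813,3776)
(x₁, y₁) = (285769, 30996);  285769² − 85·30996² = 1 ✓

285769 30996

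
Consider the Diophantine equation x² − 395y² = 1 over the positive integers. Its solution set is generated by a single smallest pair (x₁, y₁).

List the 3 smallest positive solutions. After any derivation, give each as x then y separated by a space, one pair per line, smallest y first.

√395 → a₀=19, period (1,6,1,38); ℓ=4 even so k=3
step 0: (19, 1)  from 19·(1,0) + (0,1)
…
step 2: (139, 7)  from 6·(20,1) + (19,1)
step 3: (159, 8)  from 1·(139,7) + (20,1)
→ (159, 8).  Check: 159²=25281, 395·8²=25280, difference 1.
(x_2, y_2) = (159·159 + 395·8·8, 159·8 + 8·159) = (50561, 2544)
(x_3, y_3) = (159·50561 + 395·8·2544, 159·2544 + 8·50561) = (16078239, 808984)

159 8
50561 2544
16078239 808984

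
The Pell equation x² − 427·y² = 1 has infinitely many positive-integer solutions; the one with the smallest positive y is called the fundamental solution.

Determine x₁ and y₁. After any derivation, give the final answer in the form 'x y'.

62 3

[20; 1,1,1,40] for √427; ℓ=4 ⇒ convergent index 3
step 0: (20, 1)  from 20·(1,0) + (0,1)
…
step 2: (41, 2)  from 1·(21,1) + (20,1)
step 3: (62, 3)  from 1·(41,2) + (21,1)
→ (62, 3).  Check: 62²=3844, 427·3²=3843, difference 1.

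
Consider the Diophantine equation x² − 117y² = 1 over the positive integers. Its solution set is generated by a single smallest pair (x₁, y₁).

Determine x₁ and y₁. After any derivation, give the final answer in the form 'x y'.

649 60

d=117: √d = [10; 1,4,2,4,1,20] (ℓ=6, even), read p_5/q_5
a_0=10:  p_0=10·1+0=10,  q_0=10·0+1=1
…
a_2=4:  p_2=4·11+10=54,  q_2=4·1+1=5
a_3=2:  p_3=2·54+11=119,  q_3=2·5+1=11
a_4=4:  p_4=4·119+54=530,  q_4=4·11+5=49
a_5=1:  p_5=1·530+119=649,  q_5=1·49+11=60
(x₁, y₁) = (649, 60);  649² − 117·60² = 1 ✓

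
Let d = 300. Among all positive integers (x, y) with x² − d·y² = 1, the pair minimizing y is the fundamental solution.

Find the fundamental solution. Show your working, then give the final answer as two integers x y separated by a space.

1351 78

[17; 3,8,3,34] for √300; ℓ=4 ⇒ convergent index 3
step 0: (17, 1)  from 17·(1,0) + (0,1)
step 1: (52, 3)  from 3·(17,1) + (1,0)
step 2: (433, 25)  from 8·(52,3) + (17,1)
step 3: (1351, 78)  from 3·(433,25) + (52,3)
fundamental: x₁=1351, y₁=78  (since 1825201 − 300·6084 = 1)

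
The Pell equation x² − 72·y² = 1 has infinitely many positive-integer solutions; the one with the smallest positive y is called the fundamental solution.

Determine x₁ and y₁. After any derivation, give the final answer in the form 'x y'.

[8; 2,16] for √72; ℓ=2 ⇒ convergent index 1
i=0: a=8 ⇒ p=8, q=1
i=1: a=2 ⇒ p=17, q=2
fundamental: x₁=17, y₁=2  (since 289 − 72·4 = 1)

17 2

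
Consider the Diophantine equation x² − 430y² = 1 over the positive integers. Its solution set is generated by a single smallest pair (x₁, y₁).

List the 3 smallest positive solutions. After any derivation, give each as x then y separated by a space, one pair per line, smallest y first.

2862251 138030
16384961574001 790153011060
93795745300289010251 4523232492118854090

√430 → a₀=20, period (1,2,1,3,1,…,2,1,40); ℓ=14 even so k=13
i=0: a=20 ⇒ p=20, q=1
…
i=3: a=1 ⇒ p=83, q=4
…
i=7: a=8 ⇒ p=21794, q=1051
i=8: a=6 ⇒ p=133439, q=6435
i=9: a=1 ⇒ p=155233, q=7486
i=10: a=3 ⇒ p=599138, q=28893
…
i=12: a=2 ⇒ p=2107880, q=101651
i=13: a=1 ⇒ p=2862251, q=138030
→ (2862251, 138030).  Check: 2862251²=8192480787001, 430·138030²=8192480787000, difference 1.
(x_2, y_2) = (2862251·2862251 + 430·138030·138030, 2862251·138030 + 138030·2862251) = (16384961574001, 790153011060)
(x_3, y_3) = (2862251·16384961574001 + 430·138030·790153011060, 2862251·790153011060 + 138030·16384961574001) = (93795745300289010251, 4523232492118854090)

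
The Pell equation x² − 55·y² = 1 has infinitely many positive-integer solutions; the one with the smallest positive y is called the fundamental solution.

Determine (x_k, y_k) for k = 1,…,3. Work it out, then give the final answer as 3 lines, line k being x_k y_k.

89 12
15841 2136
2819609 380196

√55 = [7; 2,2,2,14, …], period ℓ=4 (even) → k=3
a_0=7:  p_0=7·1+0=7,  q_0=7·0+1=1
a_1=2:  p_1=2·7+1=15,  q_1=2·1+0=2
a_2=2:  p_2=2·15+7=37,  q_2=2·2+1=5
a_3=2:  p_3=2·37+15=89,  q_3=2·5+2=12
(x₁, y₁) = (89, 12);  89² − 55·12² = 1 ✓
(89+12√55)^2 = 15841 + 2136√55
(89+12√55)^3 = 2819609 + 380196√55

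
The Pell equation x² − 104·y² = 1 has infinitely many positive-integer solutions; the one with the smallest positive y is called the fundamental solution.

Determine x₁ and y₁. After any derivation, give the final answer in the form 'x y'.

[10; 5,20] for √104; ℓ=2 ⇒ convergent index 1
a_0=10:  p_0=10·1+0=10,  q_0=10·0+1=1
a_1=5:  p_1=5·10+1=51,  q_1=5·1+0=5
(x₁, y₁) = (51, 5);  51² − 104·5² = 1 ✓

51 5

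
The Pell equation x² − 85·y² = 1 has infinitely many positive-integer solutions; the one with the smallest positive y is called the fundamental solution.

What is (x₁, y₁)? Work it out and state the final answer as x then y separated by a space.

285769 30996

√85 = [9; 4,1,1,4,18, …], period ℓ=5 (odd) → k=9
i=0: a=9 ⇒ p=9, q=1
i=1: a=4 ⇒ p=37, q=4
…
i=4: a=4 ⇒ p=378, q=41
i=5: a=18 ⇒ p=6887, q=747
i=6: a=4 ⇒ p=27926, q=3029
i=7: a=1 ⇒ p=34813, q=3776
i=8: a=1 ⇒ p=62739, q=6805
i=9: a=4 ⇒ p=285769, q=30996
fundamental: x₁=285769, y₁=30996  (since 81663921361 − 85·960752016 = 1)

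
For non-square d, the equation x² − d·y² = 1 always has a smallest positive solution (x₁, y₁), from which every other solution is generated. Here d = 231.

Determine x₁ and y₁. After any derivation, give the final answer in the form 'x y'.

76 5

[15; 5,30] for √231; ℓ=2 ⇒ convergent index 1
i=0: a=15 ⇒ p=15, q=1
i=1: a=5 ⇒ p=76, q=5
→ (76, 5).  Check: 76²=5776, 231·5²=5775, difference 1.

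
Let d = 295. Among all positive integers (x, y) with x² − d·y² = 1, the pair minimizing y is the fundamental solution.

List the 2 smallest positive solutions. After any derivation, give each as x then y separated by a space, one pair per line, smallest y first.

√295 = [17; 5,1,2,3,2,6,2,3,2,1,5,34, …], period ℓ=12 (even) → k=11
a_0=17:  p_0=17·1+0=17,  q_0=17·0+1=1
…
a_10=1:  p_10=1·247414+108103=355517,  q_10=1·14405+6294=20699
a_11=5:  p_11=5·355517+247414=2024999,  q_11=5·20699+14405=117900
→ (2024999, 117900).  Check: 2024999²=4100620950001, 295·117900²=4100620950000, difference 1.
(x_2, y_2) = (2024999·2024999 + 295·117900·117900, 2024999·117900 + 117900·2024999) = (8201241900001, 477494764200)

2024999 117900
8201241900001 477494764200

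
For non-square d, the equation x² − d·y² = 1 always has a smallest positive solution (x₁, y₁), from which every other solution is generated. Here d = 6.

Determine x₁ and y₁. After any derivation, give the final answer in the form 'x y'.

5 2

d=6: √d = [2; 2,4] (ℓ=2, even), read p_1/q_1
step 0: (2, 1)  from 2·(1,0) + (0,1)
step 1: (5, 2)  from 2·(2,1) + (1,0)
fundamental: x₁=5, y₁=2  (since 25 − 6·4 = 1)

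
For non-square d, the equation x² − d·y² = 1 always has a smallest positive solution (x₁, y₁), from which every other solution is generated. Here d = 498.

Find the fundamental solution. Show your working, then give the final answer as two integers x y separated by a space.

d=498: √d = [22; 3,6,22,6,3,44] (ℓ=6, even), read p_5/q_5
step 0: (22, 1)  from 22·(1,0) + (0,1)
step 1: (67, 3)  from 3·(22,1) + (1,0)
step 2: (424, 19)  from 6·(67,3) + (22,1)
…
step 4: (56794, 2545)  from 6·(9395,421) + (424,19)
step 5: (179777, 8056)  from 3·(56794,2545) + (9395,421)
→ (179777, 8056).  Check: 179777²=32319769729, 498·8056²=32319769728, difference 1.

179777 8056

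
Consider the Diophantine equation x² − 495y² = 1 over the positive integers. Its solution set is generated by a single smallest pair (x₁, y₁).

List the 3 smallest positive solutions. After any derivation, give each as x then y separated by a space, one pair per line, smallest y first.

d=495: √d = [22; 4,44] (ℓ=2, even), read p_1/q_1
k=0  a_k=22  p_k/q_k = 22/1
k=1  a_k=4  p_k/q_k = 89/4
→ (89, 4).  Check: 89²=7921, 495·4²=7920, difference 1.
k=2:  x_2 = 89·89+495·4·4 = 15841,  y_2 = 89·4+4·89 = 712
k=3:  x_3 = 89·15841+495·4·712 = 2819609,  y_3 = 89·712+4·15841 = 126732

89 4
15841 712
2819609 126732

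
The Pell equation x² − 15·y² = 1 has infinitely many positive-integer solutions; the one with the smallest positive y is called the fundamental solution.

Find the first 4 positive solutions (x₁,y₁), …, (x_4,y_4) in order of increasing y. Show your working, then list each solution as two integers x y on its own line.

4 1
31 8
244 63
1921 496

√15 → a₀=3, period (1,6); ℓ=2 even so k=1
k=0  a_k=3  p_k/q_k = 3/1
k=1  a_k=1  p_k/q_k = 4/1
(x₁, y₁) = (4, 1);  4² − 15·1² = 1 ✓
k=2:  x_2 = 4·4+15·1·1 = 31,  y_2 = 4·1+1·4 = 8
k=3:  x_3 = 4·31+15·1·8 = 244,  y_3 = 4·8+1·31 = 63
k=4:  x_4 = 4·244+15·1·63 = 1921,  y_4 = 4·63+1·244 = 496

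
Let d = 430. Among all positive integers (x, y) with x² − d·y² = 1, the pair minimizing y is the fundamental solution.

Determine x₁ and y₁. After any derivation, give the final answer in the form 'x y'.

2862251 138030

d=430: √d = [20; 1,2,1,3,1,…,2,1,40] (ℓ=14, even), read p_13/q_13
step 0: (20, 1)  from 20·(1,0) + (0,1)
…
step 3: (83, 4)  from 1·(62,3) + (21,1)
…
step 5: (394, 19)  from 1·(311,15) + (83,4)
step 6: (2675, 129)  from 6·(394,19) + (311,15)
…
step 9: (155233, 7486)  from 1·(133439,6435) + (21794,1051)
step 10: (599138, 28893)  from 3·(155233,7486) + (133439,6435)
step 11: (754371, 36379)  from 1·(599138,28893) + (155233,7486)
step 12: (2107880, 101651)  from 2·(754371,36379) + (599138,28893)
step 13: (2862251, 138030)  from 1·(2107880,101651) + (754371,36379)
→ (2862251, 138030).  Check: 2862251²=8192480787001, 430·138030²=8192480787000, difference 1.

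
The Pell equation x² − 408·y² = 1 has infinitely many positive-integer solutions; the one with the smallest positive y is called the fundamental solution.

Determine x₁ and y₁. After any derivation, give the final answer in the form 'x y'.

101 5

d=408: √d = [20; 5,40] (ℓ=2, even), read p_1/q_1
a_0=20:  p_0=20·1+0=20,  q_0=20·0+1=1
a_1=5:  p_1=5·20+1=101,  q_1=5·1+0=5
(x₁, y₁) = (101, 5);  101² − 408·5² = 1 ✓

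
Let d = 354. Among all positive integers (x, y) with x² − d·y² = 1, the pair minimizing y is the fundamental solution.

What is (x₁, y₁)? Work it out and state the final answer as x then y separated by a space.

258065 13716

√354 = [18; 1,4,2,2,18,2,2,4,1,36, …], period ℓ=10 (even) → k=9
step 0: (18, 1)  from 18·(1,0) + (0,1)
step 1: (19, 1)  from 1·(18,1) + (1,0)
…
step 3: (207, 11)  from 2·(94,5) + (19,1)
step 4: (508, 27)  from 2·(207,11) + (94,5)
step 5: (9351, 497)  from 18·(508,27) + (207,11)
step 6: (19210, 1021)  from 2·(9351,497) + (508,27)
step 7: (47771, 2539)  from 2·(19210,1021) + (9351,497)
step 8: (210294, 11177)  from 4·(47771,2539) + (19210,1021)
step 9: (258065, 13716)  from 1·(210294,11177) + (47771,2539)
(x₁, y₁) = (258065, 13716);  258065² − 354·13716² = 1 ✓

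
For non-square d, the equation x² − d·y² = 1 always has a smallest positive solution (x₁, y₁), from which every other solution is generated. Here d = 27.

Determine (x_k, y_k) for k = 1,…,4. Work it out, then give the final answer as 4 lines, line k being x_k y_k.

26 5
1351 260
70226 13515
3650401 702520

√27 = [5; 5,10, …], period ℓ=2 (even) → k=1
a_0=5:  p_0=5·1+0=5,  q_0=5·0+1=1
a_1=5:  p_1=5·5+1=26,  q_1=5·1+0=5
→ (26, 5).  Check: 26²=676, 27·5²=675, difference 1.
(26+5√27)^2 = 1351 + 260√27
(26+5√27)^3 = 70226 + 13515√27
(26+5√27)^4 = 3650401 + 702520√27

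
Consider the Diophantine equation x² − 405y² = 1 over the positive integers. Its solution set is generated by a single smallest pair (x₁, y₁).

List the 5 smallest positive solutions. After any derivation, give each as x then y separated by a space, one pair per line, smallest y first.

√405 → a₀=20, period (8,40); ℓ=2 even so k=1
a_0=20:  p_0=20·1+0=20,  q_0=20·0+1=1
a_1=8:  p_1=8·20+1=161,  q_1=8·1+0=8
(x₁, y₁) = (161, 8);  161² − 405·8² = 1 ✓
k=2:  x_2 = 161·161+405·8·8 = 51841,  y_2 = 161·8+8·161 = 2576
k=3:  x_3 = 161·51841+405·8·2576 = 16692641,  y_3 = 161·2576+8·51841 = 829464
k=4:  x_4 = 161·16692641+405·8·829464 = 5374978561,  y_4 = 161·829464+8·16692641 = 267084832
k=5:  x_5 = 161·5374978561+405·8·267084832 = 1730726404001,  y_5 = 161·267084832+8·5374978561 = 86000486440

161 8
51841 2576
16692641 829464
5374978561 267084832
1730726404001 86000486440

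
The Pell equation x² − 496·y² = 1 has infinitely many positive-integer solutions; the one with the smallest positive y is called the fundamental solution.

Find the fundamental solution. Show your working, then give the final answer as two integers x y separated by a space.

4620799 207480

√496 → a₀=22, period (3,1,2,4,1,…,1,3,44); ℓ=16 even so k=15
i=0: a=22 ⇒ p=22, q=1
…
i=5: a=1 ⇒ p=1314, q=59
i=6: a=1 ⇒ p=2383, q=107
…
i=8: a=2 ⇒ p=14543, q=653
…
i=11: a=1 ⇒ p=84875, q=3811
…
i=14: a=1 ⇒ p=1252502, q=56239
i=15: a=3 ⇒ p=4620799, q=207480
fundamental: x₁=4620799, y₁=207480  (since 21351783398401 − 496·43047950400 = 1)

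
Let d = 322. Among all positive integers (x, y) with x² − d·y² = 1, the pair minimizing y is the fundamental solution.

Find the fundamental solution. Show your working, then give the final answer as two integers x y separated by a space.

√322 → a₀=17, period (1,16,1,34); ℓ=4 even so k=3
a_0=17:  p_0=17·1+0=17,  q_0=17·0+1=1
…
a_2=16:  p_2=16·18+17=305,  q_2=16·1+1=17
a_3=1:  p_3=1·305+18=323,  q_3=1·17+1=18
fundamental: x₁=323, y₁=18  (since 104329 − 322·324 = 1)

323 18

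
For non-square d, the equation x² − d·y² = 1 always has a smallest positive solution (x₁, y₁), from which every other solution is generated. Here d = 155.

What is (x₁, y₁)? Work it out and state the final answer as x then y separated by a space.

√155 → a₀=12, period (2,4,2,24); ℓ=4 even so k=3
a_0=12:  p_0=12·1+0=12,  q_0=12·0+1=1
…
a_2=4:  p_2=4·25+12=112,  q_2=4·2+1=9
a_3=2:  p_3=2·112+25=249,  q_3=2·9+2=20
→ (249, 20).  Check: 249²=62001, 155·20²=62000, difference 1.

249 20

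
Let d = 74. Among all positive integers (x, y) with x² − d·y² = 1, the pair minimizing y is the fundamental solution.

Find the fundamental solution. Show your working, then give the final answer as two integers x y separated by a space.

3699 430

[8; 1,1,1,1,16] for √74; ℓ=5 ⇒ convergent index 9
step 0: (8, 1)  from 8·(1,0) + (0,1)
step 1: (9, 1)  from 1·(8,1) + (1,0)
step 2: (17, 2)  from 1·(9,1) + (8,1)
step 3: (26, 3)  from 1·(17,2) + (9,1)
…
step 7: (1471, 171)  from 1·(757,88) + (714,83)
step 8: (2228, 259)  from 1·(1471,171) + (757,88)
step 9: (3699, 430)  from 1·(2228,259) + (1471,171)
(x₁, y₁) = (3699, 430);  3699² − 74·430² = 1 ✓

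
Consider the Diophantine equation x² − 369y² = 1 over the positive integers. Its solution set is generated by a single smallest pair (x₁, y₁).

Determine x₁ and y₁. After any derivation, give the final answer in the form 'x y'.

[19; 4,1,3,2,7,4,7,2,3,1,4,38] for √369; ℓ=12 ⇒ convergent index 11
a_0=19:  p_0=19·1+0=19,  q_0=19·0+1=1
a_1=4:  p_1=4·19+1=77,  q_1=4·1+0=4
…
a_3=3:  p_3=3·96+77=365,  q_3=3·5+4=19
a_4=2:  p_4=2·365+96=826,  q_4=2·19+5=43
a_5=7:  p_5=7·826+365=6147,  q_5=7·43+19=320
a_6=4:  p_6=4·6147+826=25414,  q_6=4·320+43=1323
a_7=7:  p_7=7·25414+6147=184045,  q_7=7·1323+320=9581
a_8=2:  p_8=2·184045+25414=393504,  q_8=2·9581+1323=20485
a_9=3:  p_9=3·393504+184045=1364557,  q_9=3·20485+9581=71036
a_10=1:  p_10=1·1364557+393504=1758061,  q_10=1·71036+20485=91521
a_11=4:  p_11=4·1758061+1364557=8396801,  q_11=4·91521+71036=437120
(x₁, y₁) = (8396801, 437120);  8396801² − 369·437120² = 1 ✓

8396801 437120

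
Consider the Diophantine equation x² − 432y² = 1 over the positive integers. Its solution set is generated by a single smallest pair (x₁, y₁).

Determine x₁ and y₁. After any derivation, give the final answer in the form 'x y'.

d=432: √d = [20; 1,3,1,1,1,3,1,40] (ℓ=8, even), read p_7/q_7
i=0: a=20 ⇒ p=20, q=1
i=1: a=1 ⇒ p=21, q=1
…
i=3: a=1 ⇒ p=104, q=5
i=4: a=1 ⇒ p=187, q=9
i=5: a=1 ⇒ p=291, q=14
i=6: a=3 ⇒ p=1060, q=51
i=7: a=1 ⇒ p=1351, q=65
(x₁, y₁) = (1351, 65);  1351² − 432·65² = 1 ✓

1351 65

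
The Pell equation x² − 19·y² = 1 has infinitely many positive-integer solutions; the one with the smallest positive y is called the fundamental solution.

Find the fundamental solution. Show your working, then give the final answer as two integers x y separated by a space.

170 39

[4; 2,1,3,1,2,8] for √19; ℓ=6 ⇒ convergent index 5
k=0  a_k=4  p_k/q_k = 4/1
…
k=3  a_k=3  p_k/q_k = 48/11
k=4  a_k=1  p_k/q_k = 61/14
k=5  a_k=2  p_k/q_k = 170/39
fundamental: x₁=170, y₁=39  (since 28900 − 19·1521 = 1)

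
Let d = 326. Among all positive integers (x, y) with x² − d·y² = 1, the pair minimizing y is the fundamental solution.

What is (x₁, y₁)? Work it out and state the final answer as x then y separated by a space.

√326 → a₀=18, period (18,36); ℓ=2 even so k=1
step 0: (18, 1)  from 18·(1,0) + (0,1)
step 1: (325, 18)  from 18·(18,1) + (1,0)
→ (325, 18).  Check: 325²=105625, 326·18²=105624, difference 1.

325 18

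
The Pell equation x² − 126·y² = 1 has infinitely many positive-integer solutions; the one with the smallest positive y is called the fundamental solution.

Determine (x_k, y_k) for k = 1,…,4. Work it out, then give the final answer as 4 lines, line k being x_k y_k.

√126 = [11; 4,2,4,22, …], period ℓ=4 (even) → k=3
a_0=11:  p_0=11·1+0=11,  q_0=11·0+1=1
a_1=4:  p_1=4·11+1=45,  q_1=4·1+0=4
a_2=2:  p_2=2·45+11=101,  q_2=2·4+1=9
a_3=4:  p_3=4·101+45=449,  q_3=4·9+4=40
(x₁, y₁) = (449, 40);  449² − 126·40² = 1 ✓
(449+40√126)^2 = 403201 + 35920√126
(449+40√126)^3 = 362074049 + 32256120√126
(449+40√126)^4 = 325142092801 + 28965959840√126

449 40
403201 35920
362074049 32256120
325142092801 28965959840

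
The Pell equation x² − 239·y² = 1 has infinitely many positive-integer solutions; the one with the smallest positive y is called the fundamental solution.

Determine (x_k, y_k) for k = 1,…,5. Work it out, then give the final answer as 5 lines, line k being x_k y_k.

6195120 400729
76759023628799 4965128484960
951062724926484326640 61519133559490389671
11783895416893046404284364801 762236829394135240588726080
146005292350203948217495381647615600 9444297253032328704218497935069529

[15; 2,5,1,2,4,15,4,2,1,5,2,30] for √239; ℓ=12 ⇒ convergent index 11
a_0=15:  p_0=15·1+0=15,  q_0=15·0+1=1
a_1=2:  p_1=2·15+1=31,  q_1=2·1+0=2
…
a_4=2:  p_4=2·201+170=572,  q_4=2·13+11=37
…
a_8=2:  p_8=2·154117+37907=346141,  q_8=2·9969+2452=22390
…
a_10=5:  p_10=5·500258+346141=2847431,  q_10=5·32359+22390=184185
a_11=2:  p_11=2·2847431+500258=6195120,  q_11=2·184185+32359=400729
fundamental: x₁=6195120, y₁=400729  (since 38379511814400 − 239·160583731441 = 1)
k=2:  x_2 = 6195120·6195120+239·400729·400729 = 76759023628799,  y_2 = 6195120·400729+400729·6195120 = 4965128484960
k=3:  x_3 = 6195120·76759023628799+239·400729·4965128484960 = 951062724926484326640,  y_3 = 6195120·4965128484960+400729·76759023628799 = 61519133559490389671
k=4:  x_4 = 6195120·951062724926484326640+239·400729·61519133559490389671 = 11783895416893046404284364801,  y_4 = 6195120·61519133559490389671+400729·951062724926484326640 = 762236829394135240588726080
k=5:  x_5 = 6195120·11783895416893046404284364801+239·400729·762236829394135240588726080 = 146005292350203948217495381647615600,  y_5 = 6195120·762236829394135240588726080+400729·11783895416893046404284364801 = 9444297253032328704218497935069529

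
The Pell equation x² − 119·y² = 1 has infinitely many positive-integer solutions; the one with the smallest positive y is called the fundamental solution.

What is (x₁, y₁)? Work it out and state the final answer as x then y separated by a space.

120 11

[10; 1,9,1,20] for √119; ℓ=4 ⇒ convergent index 3
i=0: a=10 ⇒ p=10, q=1
…
i=2: a=9 ⇒ p=109, q=10
i=3: a=1 ⇒ p=120, q=11
fundamental: x₁=120, y₁=11  (since 14400 − 119·121 = 1)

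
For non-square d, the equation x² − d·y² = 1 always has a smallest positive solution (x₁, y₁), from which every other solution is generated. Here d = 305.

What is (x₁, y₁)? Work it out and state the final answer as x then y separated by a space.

√305 = [17; 2,6,2,34, …], period ℓ=4 (even) → k=3
i=0: a=17 ⇒ p=17, q=1
i=1: a=2 ⇒ p=35, q=2
i=2: a=6 ⇒ p=227, q=13
i=3: a=2 ⇒ p=489, q=28
(x₁, y₁) = (489, 28);  489² − 305·28² = 1 ✓

489 28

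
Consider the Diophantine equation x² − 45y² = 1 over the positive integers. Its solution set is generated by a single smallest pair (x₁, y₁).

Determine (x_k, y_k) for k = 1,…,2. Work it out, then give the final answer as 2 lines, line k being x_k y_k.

√45 = [6; 1,2,2,2,1,12, …], period ℓ=6 (even) → k=5
step 0: (6, 1)  from 6·(1,0) + (0,1)
step 1: (7, 1)  from 1·(6,1) + (1,0)
…
step 3: (47, 7)  from 2·(20,3) + (7,1)
step 4: (114, 17)  from 2·(47,7) + (20,3)
step 5: (161, 24)  from 1·(114,17) + (47,7)
→ (161, 24).  Check: 161²=25921, 45·24²=25920, difference 1.
(x_2, y_2) = (161·161 + 45·24·24, 161·24 + 24·161) = (51841, 7728)

161 24
51841 7728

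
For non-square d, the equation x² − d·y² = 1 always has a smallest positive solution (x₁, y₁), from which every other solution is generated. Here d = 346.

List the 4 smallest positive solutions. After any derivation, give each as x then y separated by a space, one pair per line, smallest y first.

17299 930
598510801 32176140
20707276675699 1113230090790
716430357827323201 38515534648976280

√346 = [18; 1,1,1,1,36, …], period ℓ=5 (odd) → k=9
a_0=18:  p_0=18·1+0=18,  q_0=18·0+1=1
a_1=1:  p_1=1·18+1=19,  q_1=1·1+0=1
a_2=1:  p_2=1·19+18=37,  q_2=1·1+1=2
a_3=1:  p_3=1·37+19=56,  q_3=1·2+1=3
a_4=1:  p_4=1·56+37=93,  q_4=1·3+2=5
a_5=36:  p_5=36·93+56=3404,  q_5=36·5+3=183
…
a_7=1:  p_7=1·3497+3404=6901,  q_7=1·188+183=371
a_8=1:  p_8=1·6901+3497=10398,  q_8=1·371+188=559
a_9=1:  p_9=1·10398+6901=17299,  q_9=1·559+371=930
fundamental: x₁=17299, y₁=930  (since 299255401 − 346·864900 = 1)
(x_2, y_2) = (17299·17299 + 346·930·930, 17299·930 + 930·17299) = (598510801, 32176140)
(x_3, y_3) = (17299·598510801 + 346·930·32176140, 17299·32176140 + 930·598510801) = (20707276675699, 1113230090790)
(x_4, y_4) = (17299·20707276675699 + 346·930·1113230090790, 17299·1113230090790 + 930·20707276675699) = (716430357827323201, 38515534648976280)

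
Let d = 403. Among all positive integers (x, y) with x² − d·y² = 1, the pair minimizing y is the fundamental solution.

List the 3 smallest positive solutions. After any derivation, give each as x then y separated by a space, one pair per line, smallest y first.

[20; 13,2,1,3,1,3,1,2,13,40] for √403; ℓ=10 ⇒ convergent index 9
k=0  a_k=20  p_k/q_k = 20/1
k=1  a_k=13  p_k/q_k = 261/13
k=2  a_k=2  p_k/q_k = 542/27
…
k=4  a_k=3  p_k/q_k = 2951/147
k=5  a_k=1  p_k/q_k = 3754/187
k=6  a_k=3  p_k/q_k = 14213/708
k=7  a_k=1  p_k/q_k = 17967/895
k=8  a_k=2  p_k/q_k = 50147/2498
k=9  a_k=13  p_k/q_k = 669878/33369
→ (669878, 33369).  Check: 669878²=448736534884, 403·33369²=448736534883, difference 1.
(x_2, y_2) = (669878·669878 + 403·33369·33369, 669878·33369 + 33369·669878) = (897473069767, 44706317964)
(x_3, y_3) = (669878·897473069767 + 403·33369·44706317964, 669878·44706317964 + 33369·897473069767) = (1202394930058086974, 59895557730143415)

669878 33369
897473069767 44706317964
1202394930058086974 59895557730143415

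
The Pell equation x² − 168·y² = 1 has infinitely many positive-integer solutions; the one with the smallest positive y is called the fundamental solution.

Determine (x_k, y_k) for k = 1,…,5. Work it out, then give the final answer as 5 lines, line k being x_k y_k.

13 1
337 26
8749 675
227137 17524
5896813 454949

√168 = [12; 1,24, …], period ℓ=2 (even) → k=1
k=0  a_k=12  p_k/q_k = 12/1
k=1  a_k=1  p_k/q_k = 13/1
→ (13, 1).  Check: 13²=169, 168·1²=168, difference 1.
k=2:  x_2 = 13·13+168·1·1 = 337,  y_2 = 13·1+1·13 = 26
k=3:  x_3 = 13·337+168·1·26 = 8749,  y_3 = 13·26+1·337 = 675
k=4:  x_4 = 13·8749+168·1·675 = 227137,  y_4 = 13·675+1·8749 = 17524
k=5:  x_5 = 13·227137+168·1·17524 = 5896813,  y_5 = 13·17524+1·227137 = 454949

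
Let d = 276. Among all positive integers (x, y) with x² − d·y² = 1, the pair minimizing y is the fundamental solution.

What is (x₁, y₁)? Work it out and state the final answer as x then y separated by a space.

[16; 1,1,1,1,2,2,2,1,1,1,1,32] for √276; ℓ=12 ⇒ convergent index 11
a_0=16:  p_0=16·1+0=16,  q_0=16·0+1=1
…
a_2=1:  p_2=1·17+16=33,  q_2=1·1+1=2
a_3=1:  p_3=1·33+17=50,  q_3=1·2+1=3
a_4=1:  p_4=1·50+33=83,  q_4=1·3+2=5
a_5=2:  p_5=2·83+50=216,  q_5=2·5+3=13
a_6=2:  p_6=2·216+83=515,  q_6=2·13+5=31
a_7=2:  p_7=2·515+216=1246,  q_7=2·31+13=75
a_8=1:  p_8=1·1246+515=1761,  q_8=1·75+31=106
a_9=1:  p_9=1·1761+1246=3007,  q_9=1·106+75=181
a_10=1:  p_10=1·3007+1761=4768,  q_10=1·181+106=287
a_11=1:  p_11=1·4768+3007=7775,  q_11=1·287+181=468
(x₁, y₁) = (7775, 468);  7775² − 276·468² = 1 ✓

7775 468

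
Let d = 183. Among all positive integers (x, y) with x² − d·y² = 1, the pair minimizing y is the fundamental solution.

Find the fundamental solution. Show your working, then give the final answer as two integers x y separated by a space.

[13; 1,1,8,1,1,26] for √183; ℓ=6 ⇒ convergent index 5
k=0  a_k=13  p_k/q_k = 13/1
k=1  a_k=1  p_k/q_k = 14/1
…
k=3  a_k=8  p_k/q_k = 230/17
k=4  a_k=1  p_k/q_k = 257/19
k=5  a_k=1  p_k/q_k = 487/36
fundamental: x₁=487, y₁=36  (since 237169 − 183·1296 = 1)

487 36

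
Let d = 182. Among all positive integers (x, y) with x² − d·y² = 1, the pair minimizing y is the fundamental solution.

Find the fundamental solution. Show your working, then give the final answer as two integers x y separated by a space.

27 2

√182 = [13; 2,26, …], period ℓ=2 (even) → k=1
i=0: a=13 ⇒ p=13, q=1
i=1: a=2 ⇒ p=27, q=2
→ (27, 2).  Check: 27²=729, 182·2²=728, difference 1.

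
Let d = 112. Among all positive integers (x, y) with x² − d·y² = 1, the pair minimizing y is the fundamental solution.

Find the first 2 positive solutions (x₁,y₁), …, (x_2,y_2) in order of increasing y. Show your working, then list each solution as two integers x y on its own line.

[10; 1,1,2,1,1,20] for √112; ℓ=6 ⇒ convergent index 5
a_0=10:  p_0=10·1+0=10,  q_0=10·0+1=1
…
a_4=1:  p_4=1·53+21=74,  q_4=1·5+2=7
a_5=1:  p_5=1·74+53=127,  q_5=1·7+5=12
fundamental: x₁=127, y₁=12  (since 16129 − 112·144 = 1)
n=2: (127,12)∘(127,12) = (127·127+112·12·12, 127·12+12·127) = (32257,3048)

127 12
32257 3048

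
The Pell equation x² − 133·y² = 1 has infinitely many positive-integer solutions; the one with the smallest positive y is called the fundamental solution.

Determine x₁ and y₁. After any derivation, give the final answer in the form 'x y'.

d=133: √d = [11; 1,1,7,5,1,…,1,1,22] (ℓ=16, even), read p_15/q_15
a_0=11:  p_0=11·1+0=11,  q_0=11·0+1=1
a_1=1:  p_1=1·11+1=12,  q_1=1·1+0=1
a_2=1:  p_2=1·12+11=23,  q_2=1·1+1=2
a_3=7:  p_3=7·23+12=173,  q_3=7·2+1=15
…
a_5=1:  p_5=1·888+173=1061,  q_5=1·77+15=92
…
a_7=1:  p_7=1·1949+1061=3010,  q_7=1·169+92=261
a_8=2:  p_8=2·3010+1949=7969,  q_8=2·261+169=691
…
a_12=5:  p_12=5·29927+18948=168583,  q_12=5·2595+1643=14618
…
a_14=1:  p_14=1·1210008+168583=1378591,  q_14=1·104921+14618=119539
a_15=1:  p_15=1·1378591+1210008=2588599,  q_15=1·119539+104921=224460
→ (2588599, 224460).  Check: 2588599²=6700844782801, 133·224460²=6700844782800, difference 1.

2588599 224460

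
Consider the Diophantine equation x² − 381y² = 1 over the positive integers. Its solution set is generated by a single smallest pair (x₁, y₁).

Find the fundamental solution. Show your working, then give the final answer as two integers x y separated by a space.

[19; 1,1,12,1,1,38] for √381; ℓ=6 ⇒ convergent index 5
k=0  a_k=19  p_k/q_k = 19/1
k=1  a_k=1  p_k/q_k = 20/1
…
k=3  a_k=12  p_k/q_k = 488/25
k=4  a_k=1  p_k/q_k = 527/27
k=5  a_k=1  p_k/q_k = 1015/52
(x₁, y₁) = (1015, 52);  1015² − 381·52² = 1 ✓

1015 52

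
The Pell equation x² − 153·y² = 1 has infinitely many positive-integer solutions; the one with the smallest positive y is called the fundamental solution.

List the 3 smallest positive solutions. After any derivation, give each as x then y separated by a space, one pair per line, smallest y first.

[12; 2,1,2,2,2,1,2,24] for √153; ℓ=8 ⇒ convergent index 7
i=0: a=12 ⇒ p=12, q=1
i=1: a=2 ⇒ p=25, q=2
…
i=3: a=2 ⇒ p=99, q=8
i=4: a=2 ⇒ p=235, q=19
i=5: a=2 ⇒ p=569, q=46
i=6: a=1 ⇒ p=804, q=65
i=7: a=2 ⇒ p=2177, q=176
(x₁, y₁) = (2177, 176);  2177² − 153·176² = 1 ✓
k=2:  x_2 = 2177·2177+153·176·176 = 9478657,  y_2 = 2177·176+176·2177 = 766304
k=3:  x_3 = 2177·9478657+153·176·766304 = 41270070401,  y_3 = 2177·766304+176·9478657 = 3336487440

2177 176
9478657 766304
41270070401 3336487440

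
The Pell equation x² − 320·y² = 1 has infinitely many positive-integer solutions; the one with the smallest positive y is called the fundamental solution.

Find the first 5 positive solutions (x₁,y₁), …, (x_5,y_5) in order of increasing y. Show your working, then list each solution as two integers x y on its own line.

[17; 1,7,1,34] for √320; ℓ=4 ⇒ convergent index 3
k=0  a_k=17  p_k/q_k = 17/1
…
k=2  a_k=7  p_k/q_k = 143/8
k=3  a_k=1  p_k/q_k = 161/9
fundamental: x₁=161, y₁=9  (since 25921 − 320·81 = 1)
(161+9√320)^2 = 51841 + 2898√320
(161+9√320)^3 = 16692641 + 933147√320
(161+9√320)^4 = 5374978561 + 300470436√320
(161+9√320)^5 = 1730726404001 + 96750547245√320

161 9
51841 2898
16692641 933147
5374978561 300470436
1730726404001 96750547245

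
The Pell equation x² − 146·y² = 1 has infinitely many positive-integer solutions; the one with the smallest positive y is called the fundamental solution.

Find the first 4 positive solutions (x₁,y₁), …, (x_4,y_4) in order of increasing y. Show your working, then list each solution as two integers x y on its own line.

145 12
42049 3480
12194065 1009188
3536236801 292661040

d=146: √d = [12; 12,24] (ℓ=2, even), read p_1/q_1
i=0: a=12 ⇒ p=12, q=1
i=1: a=12 ⇒ p=145, q=12
fundamental: x₁=145, y₁=12  (since 21025 − 146·144 = 1)
(x_2, y_2) = (145·145 + 146·12·12, 145·12 + 12·145) = (42049, 3480)
(x_3, y_3) = (145·42049 + 146·12·3480, 145·3480 + 12·42049) = (12194065, 1009188)
(x_4, y_4) = (145·12194065 + 146·12·1009188, 145·1009188 + 12·12194065) = (3536236801, 292661040)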